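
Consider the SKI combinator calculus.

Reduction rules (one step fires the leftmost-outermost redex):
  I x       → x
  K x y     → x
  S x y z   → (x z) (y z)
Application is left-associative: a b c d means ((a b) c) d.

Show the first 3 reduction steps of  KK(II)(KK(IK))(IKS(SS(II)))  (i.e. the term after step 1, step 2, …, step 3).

  start: KK(II)(KK(IK))(IKS(SS(II)))
  step 1: K(KK(IK))(IKS(SS(II)))
  step 2: KK(IK)
  step 3: K

Answer: after 3 steps: K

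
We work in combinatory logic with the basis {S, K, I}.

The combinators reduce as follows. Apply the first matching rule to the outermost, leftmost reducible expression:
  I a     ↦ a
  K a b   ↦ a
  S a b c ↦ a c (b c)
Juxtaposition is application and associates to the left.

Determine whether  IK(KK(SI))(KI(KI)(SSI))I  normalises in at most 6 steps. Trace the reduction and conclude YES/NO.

Answer: YES — reaches normal form KI in 3 ≤ 6 steps

Derivation:
  start: IK(KK(SI))(KI(KI)(SSI))I
  [1] K(KK(SI))(KI(KI)(SSI))I
  [2] KK(SI)I
  [3] KI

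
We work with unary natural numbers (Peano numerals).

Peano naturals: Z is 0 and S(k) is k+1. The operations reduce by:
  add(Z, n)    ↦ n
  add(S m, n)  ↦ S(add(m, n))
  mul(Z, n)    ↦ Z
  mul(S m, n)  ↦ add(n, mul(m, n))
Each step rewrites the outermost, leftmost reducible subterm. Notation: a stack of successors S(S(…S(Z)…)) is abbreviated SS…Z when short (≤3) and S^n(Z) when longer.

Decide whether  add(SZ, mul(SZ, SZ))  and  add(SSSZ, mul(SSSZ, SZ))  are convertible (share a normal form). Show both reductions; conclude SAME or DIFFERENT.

Answer: DIFFERENT — A ⇓ SSZ, B ⇓ S^6(Z)

Working:
Term A:
  start: add(SZ, mul(SZ, SZ))
  step 1: S(add(Z, mul(SZ, SZ)))
  step 2: S(mul(SZ, SZ))
  step 3: S(add(SZ, mul(Z, SZ)))
  step 4: S(S(add(Z, mul(Z, SZ))))
  step 5: S(S(mul(Z, SZ)))
  step 6: SSZ

Term B:
  start: add(SSSZ, mul(SSSZ, SZ))
  step 1: S(add(SSZ, mul(SSSZ, SZ)))
  step 2: S(S(add(SZ, mul(SSSZ, SZ))))
  step 3: S(S(S(add(Z, mul(SSSZ, SZ)))))
  step 4: S(S(S(mul(SSSZ, SZ))))
  step 5: S(S(S(add(SZ, mul(SSZ, SZ)))))
  step 6: S(S(S(S(add(Z, mul(SSZ, SZ))))))
  step 7: S(S(S(S(mul(SSZ, SZ)))))
  step 8: S(S(S(S(add(SZ, mul(SZ, SZ))))))
  step 9: S(S(S(S(S(add(Z, mul(SZ, SZ)))))))
  step 10: S(S(S(S(S(mul(SZ, SZ))))))
  step 11: S(S(S(S(S(add(SZ, mul(Z, SZ)))))))
  step 12: S(S(S(S(S(S(add(Z, mul(Z, SZ))))))))
  step 13: S(S(S(S(S(S(mul(Z, SZ)))))))
  step 14: S^6(Z)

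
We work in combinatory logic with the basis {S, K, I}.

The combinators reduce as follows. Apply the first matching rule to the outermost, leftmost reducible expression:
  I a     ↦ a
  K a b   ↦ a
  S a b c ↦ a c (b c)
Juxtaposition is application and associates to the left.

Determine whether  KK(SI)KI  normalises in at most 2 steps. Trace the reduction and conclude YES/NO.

Answer: YES — reaches normal form K in 2 ≤ 2 steps

Reduction:
  start: KK(SI)KI
  [1] KKI
  [2] K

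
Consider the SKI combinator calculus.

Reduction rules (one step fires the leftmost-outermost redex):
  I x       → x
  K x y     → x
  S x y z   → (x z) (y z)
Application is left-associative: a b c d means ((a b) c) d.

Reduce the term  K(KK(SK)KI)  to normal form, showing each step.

  start: K(KK(SK)KI)
  →1  K(KKI)
  →2  KK

Answer: normal form = KK  (in 2 steps)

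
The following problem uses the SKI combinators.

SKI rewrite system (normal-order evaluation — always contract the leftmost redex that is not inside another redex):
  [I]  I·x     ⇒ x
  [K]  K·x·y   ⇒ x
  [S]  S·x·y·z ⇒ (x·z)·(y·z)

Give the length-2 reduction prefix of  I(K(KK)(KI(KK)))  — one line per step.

  start: I(K(KK)(KI(KK)))
  step 1: K(KK)(KI(KK))
  step 2: KK

Answer: after 2 steps: KK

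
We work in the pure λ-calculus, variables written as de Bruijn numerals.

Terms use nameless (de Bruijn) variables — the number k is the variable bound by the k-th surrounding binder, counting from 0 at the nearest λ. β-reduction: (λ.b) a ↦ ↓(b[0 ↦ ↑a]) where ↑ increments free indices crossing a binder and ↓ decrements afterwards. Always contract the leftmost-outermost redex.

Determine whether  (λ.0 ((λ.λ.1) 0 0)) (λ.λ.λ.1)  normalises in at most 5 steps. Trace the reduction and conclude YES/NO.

  start: (λ.0 ((λ.λ.1) 0 0)) (λ.λ.λ.1)
  step 1: (λ.λ.λ.1) ((λ.λ.1) (λ.λ.λ.1) (λ.λ.λ.1))
  step 2: λ.λ.1

Answer: YES — reaches normal form λ.λ.1 in 2 ≤ 5 steps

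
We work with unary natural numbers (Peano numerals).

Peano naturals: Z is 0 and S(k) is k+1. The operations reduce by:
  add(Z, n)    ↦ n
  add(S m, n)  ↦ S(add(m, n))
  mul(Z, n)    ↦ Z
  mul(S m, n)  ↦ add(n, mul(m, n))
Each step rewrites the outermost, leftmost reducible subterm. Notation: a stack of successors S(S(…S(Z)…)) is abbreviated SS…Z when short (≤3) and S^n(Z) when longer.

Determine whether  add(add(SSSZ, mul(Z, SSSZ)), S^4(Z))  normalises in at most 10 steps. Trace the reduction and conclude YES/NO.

Answer: YES — reaches normal form S^7(Z) in 9 ≤ 10 steps

Derivation:
  start: add(add(SSSZ, mul(Z, SSSZ)), S^4(Z))
  step 1: add(S(add(SSZ, mul(Z, SSSZ))), S^4(Z))
  step 2: S(add(add(SSZ, mul(Z, SSSZ)), S^4(Z)))
  step 3: S(add(S(add(SZ, mul(Z, SSSZ))), S^4(Z)))
  step 4: S(S(add(add(SZ, mul(Z, SSSZ)), S^4(Z))))
  step 5: S(S(add(S(add(Z, mul(Z, SSSZ))), S^4(Z))))
  step 6: S(S(S(add(add(Z, mul(Z, SSSZ)), S^4(Z)))))
  step 7: S(S(S(add(mul(Z, SSSZ), S^4(Z)))))
  step 8: S(S(S(add(Z, S^4(Z)))))
  step 9: S^7(Z)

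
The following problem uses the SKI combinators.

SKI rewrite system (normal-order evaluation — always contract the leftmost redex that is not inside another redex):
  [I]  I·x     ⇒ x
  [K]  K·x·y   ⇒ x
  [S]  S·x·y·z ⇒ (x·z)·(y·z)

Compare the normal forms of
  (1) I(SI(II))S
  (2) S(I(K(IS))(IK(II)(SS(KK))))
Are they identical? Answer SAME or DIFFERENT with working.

Answer: SAME — A ⇓ SS, B ⇓ SS

Derivation:
Term A:
  start: I(SI(II))S
  →1  SI(II)S
  →2  IS(IIS)
  →3  S(IIS)
  →4  S(IS)
  →5  SS

Term B:
  start: S(I(K(IS))(IK(II)(SS(KK))))
  →1  S(K(IS)(IK(II)(SS(KK))))
  →2  S(IS)
  →3  SS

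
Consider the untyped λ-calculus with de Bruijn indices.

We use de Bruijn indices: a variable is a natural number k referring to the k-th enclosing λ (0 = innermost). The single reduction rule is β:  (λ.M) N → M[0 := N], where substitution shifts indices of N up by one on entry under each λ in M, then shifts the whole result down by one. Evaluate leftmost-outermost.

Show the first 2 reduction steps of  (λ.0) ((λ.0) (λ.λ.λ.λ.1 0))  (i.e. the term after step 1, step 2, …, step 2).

  start: (λ.0) ((λ.0) (λ.λ.λ.λ.1 0))
  [1] (λ.0) (λ.λ.λ.λ.1 0)
  [2] λ.λ.λ.λ.1 0

Answer: after 2 steps: λ.λ.λ.λ.1 0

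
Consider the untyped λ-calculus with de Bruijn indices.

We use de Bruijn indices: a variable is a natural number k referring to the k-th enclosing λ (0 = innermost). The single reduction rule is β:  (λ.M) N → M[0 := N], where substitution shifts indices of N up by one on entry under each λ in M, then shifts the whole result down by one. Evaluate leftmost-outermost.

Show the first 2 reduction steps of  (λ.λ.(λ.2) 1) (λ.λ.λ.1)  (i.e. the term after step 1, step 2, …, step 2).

Answer: after 2 steps: λ.λ.λ.λ.1

Working:
  start: (λ.λ.(λ.2) 1) (λ.λ.λ.1)
  [1] λ.(λ.λ.λ.λ.1) (λ.λ.λ.1)
  [2] λ.λ.λ.λ.1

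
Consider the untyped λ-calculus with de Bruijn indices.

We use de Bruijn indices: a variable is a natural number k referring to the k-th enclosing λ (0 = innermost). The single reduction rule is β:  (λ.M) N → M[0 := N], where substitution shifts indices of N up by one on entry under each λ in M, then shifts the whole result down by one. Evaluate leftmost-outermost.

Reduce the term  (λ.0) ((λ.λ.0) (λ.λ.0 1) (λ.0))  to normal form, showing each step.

  start: (λ.0) ((λ.λ.0) (λ.λ.0 1) (λ.0))
  →1  (λ.λ.0) (λ.λ.0 1) (λ.0)
  →2  (λ.0) (λ.0)
  →3  λ.0

Answer: normal form = λ.0  (in 3 steps)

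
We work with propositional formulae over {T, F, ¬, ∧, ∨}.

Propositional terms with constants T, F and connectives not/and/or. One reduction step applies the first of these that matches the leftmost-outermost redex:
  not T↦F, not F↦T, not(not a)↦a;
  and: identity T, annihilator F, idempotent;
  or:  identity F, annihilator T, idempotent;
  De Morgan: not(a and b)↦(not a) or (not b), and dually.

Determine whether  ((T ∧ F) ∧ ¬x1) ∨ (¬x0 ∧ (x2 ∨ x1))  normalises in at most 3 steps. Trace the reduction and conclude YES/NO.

  start: ((T ∧ F) ∧ ¬x1) ∨ (¬x0 ∧ (x2 ∨ x1))
  →1  (F ∧ ¬x1) ∨ (¬x0 ∧ (x2 ∨ x1))
  →2  F ∨ (¬x0 ∧ (x2 ∨ x1))
  →3  ¬x0 ∧ (x2 ∨ x1)

Answer: YES — reaches normal form ¬x0 ∧ (x2 ∨ x1) in 3 ≤ 3 steps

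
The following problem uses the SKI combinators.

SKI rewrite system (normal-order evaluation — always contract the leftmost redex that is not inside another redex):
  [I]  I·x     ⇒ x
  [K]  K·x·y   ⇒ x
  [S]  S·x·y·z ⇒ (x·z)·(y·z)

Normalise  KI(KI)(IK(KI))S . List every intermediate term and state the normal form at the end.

Answer: normal form = KI  (in 4 steps)

Reduction:
  start: KI(KI)(IK(KI))S
  step 1: I(IK(KI))S
  step 2: IK(KI)S
  step 3: K(KI)S
  step 4: KI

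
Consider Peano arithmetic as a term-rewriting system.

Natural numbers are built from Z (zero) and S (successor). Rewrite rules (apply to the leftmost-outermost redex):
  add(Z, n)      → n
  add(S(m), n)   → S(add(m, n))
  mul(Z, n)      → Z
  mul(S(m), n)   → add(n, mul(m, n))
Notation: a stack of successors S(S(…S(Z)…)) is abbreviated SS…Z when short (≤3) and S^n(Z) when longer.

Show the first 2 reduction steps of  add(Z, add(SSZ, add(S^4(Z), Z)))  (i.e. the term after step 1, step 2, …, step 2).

Answer: after 2 steps: S(add(SZ, add(S^4(Z), Z)))

Reduction:
  start: add(Z, add(SSZ, add(S^4(Z), Z)))
  →1  add(SSZ, add(S^4(Z), Z))
  →2  S(add(SZ, add(S^4(Z), Z)))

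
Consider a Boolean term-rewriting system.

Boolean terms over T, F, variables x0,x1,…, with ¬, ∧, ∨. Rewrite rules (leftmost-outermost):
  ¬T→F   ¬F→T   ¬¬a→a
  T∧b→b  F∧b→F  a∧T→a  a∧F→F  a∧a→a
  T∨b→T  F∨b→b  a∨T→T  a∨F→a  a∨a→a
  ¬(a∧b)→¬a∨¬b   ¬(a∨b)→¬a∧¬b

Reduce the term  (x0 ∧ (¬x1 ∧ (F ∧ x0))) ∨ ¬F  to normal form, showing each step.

  start: (x0 ∧ (¬x1 ∧ (F ∧ x0))) ∨ ¬F
  [1] (x0 ∧ (¬x1 ∧ F)) ∨ ¬F
  [2] (x0 ∧ F) ∨ ¬F
  [3] F ∨ ¬F
  [4] ¬F
  [5] T

Answer: normal form = T  (in 5 steps)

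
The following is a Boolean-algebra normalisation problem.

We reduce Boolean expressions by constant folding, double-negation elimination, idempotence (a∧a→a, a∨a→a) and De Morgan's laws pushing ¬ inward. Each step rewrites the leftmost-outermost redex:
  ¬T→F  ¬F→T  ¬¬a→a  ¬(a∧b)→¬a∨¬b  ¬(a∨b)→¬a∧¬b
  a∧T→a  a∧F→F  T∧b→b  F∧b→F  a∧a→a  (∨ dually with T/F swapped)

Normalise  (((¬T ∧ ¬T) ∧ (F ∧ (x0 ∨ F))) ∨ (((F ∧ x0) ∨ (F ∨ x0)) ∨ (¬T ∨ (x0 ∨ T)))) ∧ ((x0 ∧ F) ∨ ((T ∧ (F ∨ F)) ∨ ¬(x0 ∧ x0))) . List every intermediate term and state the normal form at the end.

Answer: normal form = ¬x0  (in 19 steps)

Derivation:
  start: (((¬T ∧ ¬T) ∧ (F ∧ (x0 ∨ F))) ∨ (((F ∧ x0) ∨ (F ∨ x0)) ∨ (¬T ∨ (x0 ∨ T)))) ∧ ((x0 ∧ F) ∨ ((T ∧ (F ∨ F)) ∨ ¬(x0 ∧ x0)))
  step 1: ((¬T ∧ (F ∧ (x0 ∨ F))) ∨ (((F ∧ x0) ∨ (F ∨ x0)) ∨ (¬T ∨ (x0 ∨ T)))) ∧ ((x0 ∧ F) ∨ ((T ∧ (F ∨ F)) ∨ ¬(x0 ∧ x0)))
  step 2: ((F ∧ (F ∧ (x0 ∨ F))) ∨ (((F ∧ x0) ∨ (F ∨ x0)) ∨ (¬T ∨ (x0 ∨ T)))) ∧ ((x0 ∧ F) ∨ ((T ∧ (F ∨ F)) ∨ ¬(x0 ∧ x0)))
  step 3: (F ∨ (((F ∧ x0) ∨ (F ∨ x0)) ∨ (¬T ∨ (x0 ∨ T)))) ∧ ((x0 ∧ F) ∨ ((T ∧ (F ∨ F)) ∨ ¬(x0 ∧ x0)))
  step 4: (((F ∧ x0) ∨ (F ∨ x0)) ∨ (¬T ∨ (x0 ∨ T))) ∧ ((x0 ∧ F) ∨ ((T ∧ (F ∨ F)) ∨ ¬(x0 ∧ x0)))
  step 5: ((F ∨ (F ∨ x0)) ∨ (¬T ∨ (x0 ∨ T))) ∧ ((x0 ∧ F) ∨ ((T ∧ (F ∨ F)) ∨ ¬(x0 ∧ x0)))
  step 6: ((F ∨ x0) ∨ (¬T ∨ (x0 ∨ T))) ∧ ((x0 ∧ F) ∨ ((T ∧ (F ∨ F)) ∨ ¬(x0 ∧ x0)))
  step 7: (x0 ∨ (¬T ∨ (x0 ∨ T))) ∧ ((x0 ∧ F) ∨ ((T ∧ (F ∨ F)) ∨ ¬(x0 ∧ x0)))
  step 8: (x0 ∨ (F ∨ (x0 ∨ T))) ∧ ((x0 ∧ F) ∨ ((T ∧ (F ∨ F)) ∨ ¬(x0 ∧ x0)))
  step 9: (x0 ∨ (x0 ∨ T)) ∧ ((x0 ∧ F) ∨ ((T ∧ (F ∨ F)) ∨ ¬(x0 ∧ x0)))
  step 10: (x0 ∨ T) ∧ ((x0 ∧ F) ∨ ((T ∧ (F ∨ F)) ∨ ¬(x0 ∧ x0)))
  step 11: T ∧ ((x0 ∧ F) ∨ ((T ∧ (F ∨ F)) ∨ ¬(x0 ∧ x0)))
  step 12: (x0 ∧ F) ∨ ((T ∧ (F ∨ F)) ∨ ¬(x0 ∧ x0))
  step 13: F ∨ ((T ∧ (F ∨ F)) ∨ ¬(x0 ∧ x0))
  step 14: (T ∧ (F ∨ F)) ∨ ¬(x0 ∧ x0)
  step 15: (F ∨ F) ∨ ¬(x0 ∧ x0)
  step 16: F ∨ ¬(x0 ∧ x0)
  step 17: ¬(x0 ∧ x0)
  step 18: ¬x0 ∨ ¬x0
  step 19: ¬x0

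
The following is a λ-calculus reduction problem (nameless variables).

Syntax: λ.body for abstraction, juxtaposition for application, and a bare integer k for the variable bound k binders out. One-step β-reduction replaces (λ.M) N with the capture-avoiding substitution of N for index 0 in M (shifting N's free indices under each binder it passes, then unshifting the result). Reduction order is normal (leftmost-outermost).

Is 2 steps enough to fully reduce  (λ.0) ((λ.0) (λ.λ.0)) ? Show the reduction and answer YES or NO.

  start: (λ.0) ((λ.0) (λ.λ.0))
  step 1: (λ.0) (λ.λ.0)
  step 2: λ.λ.0

Answer: YES — reaches normal form λ.λ.0 in 2 ≤ 2 steps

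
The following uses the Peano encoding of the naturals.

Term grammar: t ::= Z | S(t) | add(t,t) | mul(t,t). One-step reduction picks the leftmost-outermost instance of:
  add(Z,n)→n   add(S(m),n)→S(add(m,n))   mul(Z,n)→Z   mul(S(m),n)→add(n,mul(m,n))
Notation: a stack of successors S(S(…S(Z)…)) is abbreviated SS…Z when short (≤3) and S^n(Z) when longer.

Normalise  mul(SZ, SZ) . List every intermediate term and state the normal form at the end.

Answer: normal form = SZ  (in 4 steps)

Derivation:
  start: mul(SZ, SZ)
  [1] add(SZ, mul(Z, SZ))
  [2] S(add(Z, mul(Z, SZ)))
  [3] S(mul(Z, SZ))
  [4] SZ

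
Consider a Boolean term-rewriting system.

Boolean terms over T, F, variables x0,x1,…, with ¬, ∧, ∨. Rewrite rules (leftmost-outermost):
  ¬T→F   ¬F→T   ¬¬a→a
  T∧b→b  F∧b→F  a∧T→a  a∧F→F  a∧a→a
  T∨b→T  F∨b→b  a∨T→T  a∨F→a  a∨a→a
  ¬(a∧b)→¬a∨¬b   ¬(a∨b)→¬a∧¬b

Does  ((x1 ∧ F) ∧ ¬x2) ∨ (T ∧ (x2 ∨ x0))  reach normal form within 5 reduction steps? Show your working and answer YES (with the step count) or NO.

Answer: YES — reaches normal form x2 ∨ x0 in 4 ≤ 5 steps

Derivation:
  start: ((x1 ∧ F) ∧ ¬x2) ∨ (T ∧ (x2 ∨ x0))
  [1] (F ∧ ¬x2) ∨ (T ∧ (x2 ∨ x0))
  [2] F ∨ (T ∧ (x2 ∨ x0))
  [3] T ∧ (x2 ∨ x0)
  [4] x2 ∨ x0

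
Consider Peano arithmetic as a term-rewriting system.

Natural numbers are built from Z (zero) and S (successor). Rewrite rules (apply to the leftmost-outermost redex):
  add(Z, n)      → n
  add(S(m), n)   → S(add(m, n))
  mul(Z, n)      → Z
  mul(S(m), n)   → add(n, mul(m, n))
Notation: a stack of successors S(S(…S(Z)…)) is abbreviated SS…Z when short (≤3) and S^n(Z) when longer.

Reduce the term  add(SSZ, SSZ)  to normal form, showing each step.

Answer: normal form = S^4(Z)  (in 3 steps)

Reduction:
  start: add(SSZ, SSZ)
  [1] S(add(SZ, SSZ))
  [2] S(S(add(Z, SSZ)))
  [3] S^4(Z)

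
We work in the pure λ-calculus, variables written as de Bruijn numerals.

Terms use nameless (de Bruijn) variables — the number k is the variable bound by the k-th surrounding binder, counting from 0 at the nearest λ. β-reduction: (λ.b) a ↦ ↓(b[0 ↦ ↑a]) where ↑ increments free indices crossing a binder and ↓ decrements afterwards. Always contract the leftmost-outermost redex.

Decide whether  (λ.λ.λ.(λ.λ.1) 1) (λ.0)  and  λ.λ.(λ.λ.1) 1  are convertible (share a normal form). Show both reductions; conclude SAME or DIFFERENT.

Term A:
  start: (λ.λ.λ.(λ.λ.1) 1) (λ.0)
  step 1: λ.λ.(λ.λ.1) 1
  step 2: λ.λ.λ.2

Term B:
  start: λ.λ.(λ.λ.1) 1
  step 1: λ.λ.λ.2

Answer: SAME — A ⇓ λ.λ.λ.2, B ⇓ λ.λ.λ.2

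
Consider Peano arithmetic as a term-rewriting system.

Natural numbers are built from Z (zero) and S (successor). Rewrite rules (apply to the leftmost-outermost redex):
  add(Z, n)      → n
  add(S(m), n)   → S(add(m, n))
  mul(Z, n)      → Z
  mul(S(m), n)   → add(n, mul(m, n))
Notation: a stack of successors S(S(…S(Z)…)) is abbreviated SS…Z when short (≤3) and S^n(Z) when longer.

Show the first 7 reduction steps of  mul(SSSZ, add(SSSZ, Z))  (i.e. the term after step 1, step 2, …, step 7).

  start: mul(SSSZ, add(SSSZ, Z))
  step 1: add(add(SSSZ, Z), mul(SSZ, add(SSSZ, Z)))
  step 2: add(S(add(SSZ, Z)), mul(SSZ, add(SSSZ, Z)))
  step 3: S(add(add(SSZ, Z), mul(SSZ, add(SSSZ, Z))))
  step 4: S(add(S(add(SZ, Z)), mul(SSZ, add(SSSZ, Z))))
  step 5: S(S(add(add(SZ, Z), mul(SSZ, add(SSSZ, Z)))))
  step 6: S(S(add(S(add(Z, Z)), mul(SSZ, add(SSSZ, Z)))))
  step 7: S(S(S(add(add(Z, Z), mul(SSZ, add(SSSZ, Z))))))

Answer: after 7 steps: S(S(S(add(add(Z, Z), mul(SSZ, add(SSSZ, Z))))))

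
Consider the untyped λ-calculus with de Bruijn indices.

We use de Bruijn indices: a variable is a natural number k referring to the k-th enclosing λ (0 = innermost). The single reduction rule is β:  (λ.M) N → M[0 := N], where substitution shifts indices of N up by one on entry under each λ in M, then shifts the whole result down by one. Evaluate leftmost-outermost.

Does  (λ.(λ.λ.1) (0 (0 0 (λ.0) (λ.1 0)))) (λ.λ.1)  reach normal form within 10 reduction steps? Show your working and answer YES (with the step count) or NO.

Answer: YES — reaches normal form λ.λ.λ.λ.λ.1 in 7 ≤ 10 steps

Derivation:
  start: (λ.(λ.λ.1) (0 (0 0 (λ.0) (λ.1 0)))) (λ.λ.1)
  step 1: (λ.λ.1) ((λ.λ.1) ((λ.λ.1) (λ.λ.1) (λ.0) (λ.(λ.λ.1) 0)))
  step 2: λ.(λ.λ.1) ((λ.λ.1) (λ.λ.1) (λ.0) (λ.(λ.λ.1) 0))
  step 3: λ.λ.(λ.λ.1) (λ.λ.1) (λ.0) (λ.(λ.λ.1) 0)
  step 4: λ.λ.(λ.λ.λ.1) (λ.0) (λ.(λ.λ.1) 0)
  step 5: λ.λ.(λ.λ.1) (λ.(λ.λ.1) 0)
  step 6: λ.λ.λ.λ.(λ.λ.1) 0
  step 7: λ.λ.λ.λ.λ.1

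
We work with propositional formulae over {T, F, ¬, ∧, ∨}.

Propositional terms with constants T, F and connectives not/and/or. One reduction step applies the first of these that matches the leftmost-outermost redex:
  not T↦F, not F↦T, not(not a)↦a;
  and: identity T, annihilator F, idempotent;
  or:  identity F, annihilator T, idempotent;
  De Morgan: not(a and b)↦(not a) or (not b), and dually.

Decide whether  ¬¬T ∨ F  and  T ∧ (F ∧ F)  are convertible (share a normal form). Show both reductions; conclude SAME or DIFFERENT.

Term A:
  start: ¬¬T ∨ F
  [1] ¬¬T
  [2] T

Term B:
  start: T ∧ (F ∧ F)
  [1] F ∧ F
  [2] F

Answer: DIFFERENT — A ⇓ T, B ⇓ F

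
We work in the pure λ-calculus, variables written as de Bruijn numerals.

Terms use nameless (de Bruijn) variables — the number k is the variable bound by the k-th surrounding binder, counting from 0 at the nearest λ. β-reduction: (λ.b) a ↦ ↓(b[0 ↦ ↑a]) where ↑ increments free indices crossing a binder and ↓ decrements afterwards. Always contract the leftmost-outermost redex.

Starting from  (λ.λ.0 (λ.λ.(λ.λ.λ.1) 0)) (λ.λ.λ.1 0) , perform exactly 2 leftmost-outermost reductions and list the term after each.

Answer: after 2 steps: λ.0 (λ.λ.λ.λ.1)

Derivation:
  start: (λ.λ.0 (λ.λ.(λ.λ.λ.1) 0)) (λ.λ.λ.1 0)
  →1  λ.0 (λ.λ.(λ.λ.λ.1) 0)
  →2  λ.0 (λ.λ.λ.λ.1)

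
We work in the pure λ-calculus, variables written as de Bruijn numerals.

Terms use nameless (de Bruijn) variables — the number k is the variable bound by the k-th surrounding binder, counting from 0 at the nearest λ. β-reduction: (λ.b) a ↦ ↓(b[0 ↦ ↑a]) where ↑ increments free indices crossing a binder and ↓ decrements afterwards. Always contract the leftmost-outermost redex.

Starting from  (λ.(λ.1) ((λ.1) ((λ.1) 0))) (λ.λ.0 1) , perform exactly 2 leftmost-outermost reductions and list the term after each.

  start: (λ.(λ.1) ((λ.1) ((λ.1) 0))) (λ.λ.0 1)
  step 1: (λ.λ.λ.0 1) ((λ.λ.λ.0 1) ((λ.λ.λ.0 1) (λ.λ.0 1)))
  step 2: λ.λ.0 1

Answer: after 2 steps: λ.λ.0 1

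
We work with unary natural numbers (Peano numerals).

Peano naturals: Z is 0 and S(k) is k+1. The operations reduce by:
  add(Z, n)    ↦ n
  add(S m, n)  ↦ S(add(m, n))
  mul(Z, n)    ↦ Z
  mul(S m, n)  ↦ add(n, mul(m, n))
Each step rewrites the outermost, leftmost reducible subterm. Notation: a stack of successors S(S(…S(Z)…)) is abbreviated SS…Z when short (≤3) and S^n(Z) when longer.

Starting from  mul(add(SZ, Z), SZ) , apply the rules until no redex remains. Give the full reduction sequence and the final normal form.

  start: mul(add(SZ, Z), SZ)
  [1] mul(S(add(Z, Z)), SZ)
  [2] add(SZ, mul(add(Z, Z), SZ))
  [3] S(add(Z, mul(add(Z, Z), SZ)))
  [4] S(mul(add(Z, Z), SZ))
  [5] S(mul(Z, SZ))
  [6] SZ

Answer: normal form = SZ  (in 6 steps)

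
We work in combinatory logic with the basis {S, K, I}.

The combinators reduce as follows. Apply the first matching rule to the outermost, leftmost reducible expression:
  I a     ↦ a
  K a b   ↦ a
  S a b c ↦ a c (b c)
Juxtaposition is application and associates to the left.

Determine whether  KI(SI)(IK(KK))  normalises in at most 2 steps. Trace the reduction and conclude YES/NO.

Answer: NO — after 2 steps the term is IK(KK), not yet normal

Derivation:
  start: KI(SI)(IK(KK))
  step 1: I(IK(KK))
  step 2: IK(KK)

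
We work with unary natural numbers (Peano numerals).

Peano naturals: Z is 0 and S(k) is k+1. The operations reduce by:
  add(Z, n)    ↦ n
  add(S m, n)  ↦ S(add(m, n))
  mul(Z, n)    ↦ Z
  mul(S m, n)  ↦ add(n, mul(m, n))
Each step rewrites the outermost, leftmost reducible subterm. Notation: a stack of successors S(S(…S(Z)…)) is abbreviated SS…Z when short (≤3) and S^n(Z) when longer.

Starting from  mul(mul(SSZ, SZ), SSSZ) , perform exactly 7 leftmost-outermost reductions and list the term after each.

  start: mul(mul(SSZ, SZ), SSSZ)
  [1] mul(add(SZ, mul(SZ, SZ)), SSSZ)
  [2] mul(S(add(Z, mul(SZ, SZ))), SSSZ)
  [3] add(SSSZ, mul(add(Z, mul(SZ, SZ)), SSSZ))
  [4] S(add(SSZ, mul(add(Z, mul(SZ, SZ)), SSSZ)))
  [5] S(S(add(SZ, mul(add(Z, mul(SZ, SZ)), SSSZ))))
  [6] S(S(S(add(Z, mul(add(Z, mul(SZ, SZ)), SSSZ)))))
  [7] S(S(S(mul(add(Z, mul(SZ, SZ)), SSSZ))))

Answer: after 7 steps: S(S(S(mul(add(Z, mul(SZ, SZ)), SSSZ))))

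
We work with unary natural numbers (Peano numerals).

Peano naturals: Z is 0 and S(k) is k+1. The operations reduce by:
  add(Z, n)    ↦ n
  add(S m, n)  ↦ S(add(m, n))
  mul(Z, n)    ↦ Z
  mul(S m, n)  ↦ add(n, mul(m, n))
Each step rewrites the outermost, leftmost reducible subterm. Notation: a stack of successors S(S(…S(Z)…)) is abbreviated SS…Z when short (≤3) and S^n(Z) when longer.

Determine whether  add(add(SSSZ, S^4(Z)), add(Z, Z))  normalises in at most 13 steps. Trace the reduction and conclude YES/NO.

  start: add(add(SSSZ, S^4(Z)), add(Z, Z))
  →1  add(S(add(SSZ, S^4(Z))), add(Z, Z))
  →2  S(add(add(SSZ, S^4(Z)), add(Z, Z)))
  →3  S(add(S(add(SZ, S^4(Z))), add(Z, Z)))
  →4  S(S(add(add(SZ, S^4(Z)), add(Z, Z))))
  →5  S(S(add(S(add(Z, S^4(Z))), add(Z, Z))))
  →6  S(S(S(add(add(Z, S^4(Z)), add(Z, Z)))))
  →7  S(S(S(add(S^4(Z), add(Z, Z)))))
  →8  S(S(S(S(add(SSSZ, add(Z, Z))))))
  →9  S(S(S(S(S(add(SSZ, add(Z, Z)))))))
  →10  S(S(S(S(S(S(add(SZ, add(Z, Z))))))))
  →11  S(S(S(S(S(S(S(add(Z, add(Z, Z)))))))))
  →12  S(S(S(S(S(S(S(add(Z, Z))))))))
  →13  S^7(Z)

Answer: YES — reaches normal form S^7(Z) in 13 ≤ 13 steps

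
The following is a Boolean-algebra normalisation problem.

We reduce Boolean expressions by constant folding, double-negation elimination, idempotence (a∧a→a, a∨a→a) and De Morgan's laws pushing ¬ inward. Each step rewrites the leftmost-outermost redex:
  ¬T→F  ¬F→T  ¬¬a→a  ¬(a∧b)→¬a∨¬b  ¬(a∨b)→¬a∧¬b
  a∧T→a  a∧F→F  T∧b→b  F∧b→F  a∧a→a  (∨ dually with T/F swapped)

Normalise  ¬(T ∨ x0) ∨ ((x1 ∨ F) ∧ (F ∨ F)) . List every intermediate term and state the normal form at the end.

Answer: normal form = F  (in 7 steps)

Working:
  start: ¬(T ∨ x0) ∨ ((x1 ∨ F) ∧ (F ∨ F))
  step 1: (¬T ∧ ¬x0) ∨ ((x1 ∨ F) ∧ (F ∨ F))
  step 2: (F ∧ ¬x0) ∨ ((x1 ∨ F) ∧ (F ∨ F))
  step 3: F ∨ ((x1 ∨ F) ∧ (F ∨ F))
  step 4: (x1 ∨ F) ∧ (F ∨ F)
  step 5: x1 ∧ (F ∨ F)
  step 6: x1 ∧ F
  step 7: F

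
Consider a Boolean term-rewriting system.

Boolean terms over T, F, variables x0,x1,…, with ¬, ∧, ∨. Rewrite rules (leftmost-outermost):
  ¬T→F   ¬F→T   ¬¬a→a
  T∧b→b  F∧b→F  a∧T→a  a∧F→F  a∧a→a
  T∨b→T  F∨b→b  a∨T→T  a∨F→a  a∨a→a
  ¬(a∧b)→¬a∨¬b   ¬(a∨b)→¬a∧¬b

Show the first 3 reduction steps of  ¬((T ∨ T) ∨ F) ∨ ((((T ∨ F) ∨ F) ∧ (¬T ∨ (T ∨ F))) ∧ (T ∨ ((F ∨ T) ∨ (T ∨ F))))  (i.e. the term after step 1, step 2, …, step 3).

  start: ¬((T ∨ T) ∨ F) ∨ ((((T ∨ F) ∨ F) ∧ (¬T ∨ (T ∨ F))) ∧ (T ∨ ((F ∨ T) ∨ (T ∨ F))))
  step 1: (¬(T ∨ T) ∧ ¬F) ∨ ((((T ∨ F) ∨ F) ∧ (¬T ∨ (T ∨ F))) ∧ (T ∨ ((F ∨ T) ∨ (T ∨ F))))
  step 2: ((¬T ∧ ¬T) ∧ ¬F) ∨ ((((T ∨ F) ∨ F) ∧ (¬T ∨ (T ∨ F))) ∧ (T ∨ ((F ∨ T) ∨ (T ∨ F))))
  step 3: (¬T ∧ ¬F) ∨ ((((T ∨ F) ∨ F) ∧ (¬T ∨ (T ∨ F))) ∧ (T ∨ ((F ∨ T) ∨ (T ∨ F))))

Answer: after 3 steps: (¬T ∧ ¬F) ∨ ((((T ∨ F) ∨ F) ∧ (¬T ∨ (T ∨ F))) ∧ (T ∨ ((F ∨ T) ∨ (T ∨ F))))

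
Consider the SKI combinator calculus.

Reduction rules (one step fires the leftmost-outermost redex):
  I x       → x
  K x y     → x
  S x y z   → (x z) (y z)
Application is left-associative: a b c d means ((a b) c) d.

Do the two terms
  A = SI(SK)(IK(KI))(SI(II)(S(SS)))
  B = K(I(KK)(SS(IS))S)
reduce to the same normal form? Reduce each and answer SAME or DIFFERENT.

Term A:
  start: SI(SK)(IK(KI))(SI(II)(S(SS)))
  [1] I(IK(KI))(SK(IK(KI)))(SI(II)(S(SS)))
  [2] IK(KI)(SK(IK(KI)))(SI(II)(S(SS)))
  [3] K(KI)(SK(IK(KI)))(SI(II)(S(SS)))
  [4] KI(SI(II)(S(SS)))
  [5] I

Term B:
  start: K(I(KK)(SS(IS))S)
  [1] K(KK(SS(IS))S)
  [2] K(KS)

Answer: DIFFERENT — A ⇓ I, B ⇓ K(KS)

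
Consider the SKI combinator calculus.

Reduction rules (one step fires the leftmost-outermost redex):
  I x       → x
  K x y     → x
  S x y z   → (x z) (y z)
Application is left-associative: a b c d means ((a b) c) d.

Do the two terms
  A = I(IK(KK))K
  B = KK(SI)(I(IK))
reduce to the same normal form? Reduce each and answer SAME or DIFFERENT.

Term A:
  start: I(IK(KK))K
  [1] IK(KK)K
  [2] K(KK)K
  [3] KK

Term B:
  start: KK(SI)(I(IK))
  [1] K(I(IK))
  [2] K(IK)
  [3] KK

Answer: SAME — A ⇓ KK, B ⇓ KK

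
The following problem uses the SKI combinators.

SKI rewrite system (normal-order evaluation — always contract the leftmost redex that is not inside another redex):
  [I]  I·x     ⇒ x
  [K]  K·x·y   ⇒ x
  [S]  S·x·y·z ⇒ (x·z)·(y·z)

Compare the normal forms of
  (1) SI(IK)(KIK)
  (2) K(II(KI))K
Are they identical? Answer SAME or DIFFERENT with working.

Term A:
  start: SI(IK)(KIK)
  →1  I(KIK)(IK(KIK))
  →2  KIK(IK(KIK))
  →3  I(IK(KIK))
  →4  IK(KIK)
  →5  K(KIK)
  →6  KI

Term B:
  start: K(II(KI))K
  →1  II(KI)
  →2  I(KI)
  →3  KI

Answer: SAME — A ⇓ KI, B ⇓ KI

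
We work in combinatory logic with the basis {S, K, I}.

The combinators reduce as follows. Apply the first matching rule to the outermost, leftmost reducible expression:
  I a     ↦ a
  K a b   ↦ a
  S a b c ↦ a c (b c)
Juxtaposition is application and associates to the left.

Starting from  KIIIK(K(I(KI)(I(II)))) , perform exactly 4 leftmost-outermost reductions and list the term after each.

Answer: after 4 steps: K(K(KI(I(II))))

Derivation:
  start: KIIIK(K(I(KI)(I(II))))
  →1  IIK(K(I(KI)(I(II))))
  →2  IK(K(I(KI)(I(II))))
  →3  K(K(I(KI)(I(II))))
  →4  K(K(KI(I(II))))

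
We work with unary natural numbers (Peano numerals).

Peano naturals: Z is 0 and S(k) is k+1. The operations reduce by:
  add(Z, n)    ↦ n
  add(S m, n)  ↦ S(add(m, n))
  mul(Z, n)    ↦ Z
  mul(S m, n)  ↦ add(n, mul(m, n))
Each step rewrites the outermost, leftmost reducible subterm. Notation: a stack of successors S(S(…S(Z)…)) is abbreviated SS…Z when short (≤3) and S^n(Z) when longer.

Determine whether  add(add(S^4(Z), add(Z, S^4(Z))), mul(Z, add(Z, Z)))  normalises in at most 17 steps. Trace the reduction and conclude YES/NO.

  start: add(add(S^4(Z), add(Z, S^4(Z))), mul(Z, add(Z, Z)))
  [1] add(S(add(SSSZ, add(Z, S^4(Z)))), mul(Z, add(Z, Z)))
  [2] S(add(add(SSSZ, add(Z, S^4(Z))), mul(Z, add(Z, Z))))
  [3] S(add(S(add(SSZ, add(Z, S^4(Z)))), mul(Z, add(Z, Z))))
  [4] S(S(add(add(SSZ, add(Z, S^4(Z))), mul(Z, add(Z, Z)))))
  [5] S(S(add(S(add(SZ, add(Z, S^4(Z)))), mul(Z, add(Z, Z)))))
  [6] S(S(S(add(add(SZ, add(Z, S^4(Z))), mul(Z, add(Z, Z))))))
  [7] S(S(S(add(S(add(Z, add(Z, S^4(Z)))), mul(Z, add(Z, Z))))))
  [8] S(S(S(S(add(add(Z, add(Z, S^4(Z))), mul(Z, add(Z, Z)))))))
  [9] S(S(S(S(add(add(Z, S^4(Z)), mul(Z, add(Z, Z)))))))
  [10] S(S(S(S(add(S^4(Z), mul(Z, add(Z, Z)))))))
  [11] S(S(S(S(S(add(SSSZ, mul(Z, add(Z, Z))))))))
  [12] S(S(S(S(S(S(add(SSZ, mul(Z, add(Z, Z)))))))))
  [13] S(S(S(S(S(S(S(add(SZ, mul(Z, add(Z, Z))))))))))
  [14] S(S(S(S(S(S(S(S(add(Z, mul(Z, add(Z, Z)))))))))))
  [15] S(S(S(S(S(S(S(S(mul(Z, add(Z, Z))))))))))
  [16] S^8(Z)

Answer: YES — reaches normal form S^8(Z) in 16 ≤ 17 steps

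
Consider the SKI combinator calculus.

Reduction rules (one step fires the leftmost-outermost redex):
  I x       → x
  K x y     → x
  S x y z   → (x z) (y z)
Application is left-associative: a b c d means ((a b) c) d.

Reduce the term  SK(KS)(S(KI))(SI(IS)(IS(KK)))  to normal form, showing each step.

Answer: normal form = S(KI)(S(KK)(S(S(KK))))  (in 7 steps)

Reduction:
  start: SK(KS)(S(KI))(SI(IS)(IS(KK)))
  [1] K(S(KI))(KS(S(KI)))(SI(IS)(IS(KK)))
  [2] S(KI)(SI(IS)(IS(KK)))
  [3] S(KI)(I(IS(KK))(IS(IS(KK))))
  [4] S(KI)(IS(KK)(IS(IS(KK))))
  [5] S(KI)(S(KK)(IS(IS(KK))))
  [6] S(KI)(S(KK)(S(IS(KK))))
  [7] S(KI)(S(KK)(S(S(KK))))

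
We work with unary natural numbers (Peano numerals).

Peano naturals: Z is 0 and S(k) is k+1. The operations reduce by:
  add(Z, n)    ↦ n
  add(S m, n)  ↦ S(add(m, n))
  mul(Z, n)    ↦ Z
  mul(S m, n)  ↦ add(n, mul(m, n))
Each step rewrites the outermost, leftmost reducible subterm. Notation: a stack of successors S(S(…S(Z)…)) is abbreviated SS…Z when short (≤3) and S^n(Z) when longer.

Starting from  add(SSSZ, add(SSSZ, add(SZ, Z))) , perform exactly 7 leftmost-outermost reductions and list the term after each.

Answer: after 7 steps: S(S(S(S(S(S(add(Z, add(SZ, Z))))))))

Working:
  start: add(SSSZ, add(SSSZ, add(SZ, Z)))
  [1] S(add(SSZ, add(SSSZ, add(SZ, Z))))
  [2] S(S(add(SZ, add(SSSZ, add(SZ, Z)))))
  [3] S(S(S(add(Z, add(SSSZ, add(SZ, Z))))))
  [4] S(S(S(add(SSSZ, add(SZ, Z)))))
  [5] S(S(S(S(add(SSZ, add(SZ, Z))))))
  [6] S(S(S(S(S(add(SZ, add(SZ, Z)))))))
  [7] S(S(S(S(S(S(add(Z, add(SZ, Z))))))))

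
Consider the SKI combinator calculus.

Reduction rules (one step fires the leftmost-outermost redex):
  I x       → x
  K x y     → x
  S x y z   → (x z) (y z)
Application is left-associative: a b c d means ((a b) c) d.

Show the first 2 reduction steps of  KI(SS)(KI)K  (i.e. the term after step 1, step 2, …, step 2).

Answer: after 2 steps: KIK

Working:
  start: KI(SS)(KI)K
  →1  I(KI)K
  →2  KIK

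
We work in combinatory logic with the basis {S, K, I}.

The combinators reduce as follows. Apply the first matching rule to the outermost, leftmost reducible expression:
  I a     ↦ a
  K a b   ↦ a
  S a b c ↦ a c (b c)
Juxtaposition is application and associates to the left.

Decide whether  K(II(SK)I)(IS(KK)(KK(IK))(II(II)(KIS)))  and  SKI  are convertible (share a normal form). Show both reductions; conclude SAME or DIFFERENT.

Term A:
  start: K(II(SK)I)(IS(KK)(KK(IK))(II(II)(KIS)))
  →1  II(SK)I
  →2  I(SK)I
  →3  SKI

Term B:
  start: SKI

Answer: SAME — A ⇓ SKI, B ⇓ SKI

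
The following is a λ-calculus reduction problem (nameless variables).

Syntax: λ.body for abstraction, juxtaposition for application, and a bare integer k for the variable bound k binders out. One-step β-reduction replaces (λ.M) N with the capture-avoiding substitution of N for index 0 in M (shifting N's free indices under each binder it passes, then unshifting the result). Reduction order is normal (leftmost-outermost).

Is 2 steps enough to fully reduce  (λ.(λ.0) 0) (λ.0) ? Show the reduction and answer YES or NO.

Answer: YES — reaches normal form λ.0 in 2 ≤ 2 steps

Working:
  start: (λ.(λ.0) 0) (λ.0)
  step 1: (λ.0) (λ.0)
  step 2: λ.0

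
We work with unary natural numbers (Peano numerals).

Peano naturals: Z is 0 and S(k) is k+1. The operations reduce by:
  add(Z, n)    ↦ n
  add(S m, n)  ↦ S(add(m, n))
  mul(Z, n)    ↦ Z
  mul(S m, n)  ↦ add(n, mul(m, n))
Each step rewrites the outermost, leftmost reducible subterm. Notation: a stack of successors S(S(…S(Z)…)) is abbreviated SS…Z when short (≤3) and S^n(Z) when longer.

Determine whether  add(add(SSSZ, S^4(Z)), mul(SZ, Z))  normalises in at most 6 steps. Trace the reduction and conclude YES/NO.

  start: add(add(SSSZ, S^4(Z)), mul(SZ, Z))
  step 1: add(S(add(SSZ, S^4(Z))), mul(SZ, Z))
  step 2: S(add(add(SSZ, S^4(Z)), mul(SZ, Z)))
  step 3: S(add(S(add(SZ, S^4(Z))), mul(SZ, Z)))
  step 4: S(S(add(add(SZ, S^4(Z)), mul(SZ, Z))))
  step 5: S(S(add(S(add(Z, S^4(Z))), mul(SZ, Z))))
  step 6: S(S(S(add(add(Z, S^4(Z)), mul(SZ, Z)))))

Answer: NO — after 6 steps the term is S(S(S(add(add(Z, S^4(Z)), mul(SZ, Z))))), not yet normal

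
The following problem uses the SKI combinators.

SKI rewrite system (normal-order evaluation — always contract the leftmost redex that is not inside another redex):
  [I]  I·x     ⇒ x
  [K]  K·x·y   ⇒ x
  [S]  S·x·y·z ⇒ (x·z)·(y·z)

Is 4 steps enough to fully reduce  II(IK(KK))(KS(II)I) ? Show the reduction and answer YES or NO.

Answer: YES — reaches normal form KK in 4 ≤ 4 steps

Derivation:
  start: II(IK(KK))(KS(II)I)
  step 1: I(IK(KK))(KS(II)I)
  step 2: IK(KK)(KS(II)I)
  step 3: K(KK)(KS(II)I)
  step 4: KK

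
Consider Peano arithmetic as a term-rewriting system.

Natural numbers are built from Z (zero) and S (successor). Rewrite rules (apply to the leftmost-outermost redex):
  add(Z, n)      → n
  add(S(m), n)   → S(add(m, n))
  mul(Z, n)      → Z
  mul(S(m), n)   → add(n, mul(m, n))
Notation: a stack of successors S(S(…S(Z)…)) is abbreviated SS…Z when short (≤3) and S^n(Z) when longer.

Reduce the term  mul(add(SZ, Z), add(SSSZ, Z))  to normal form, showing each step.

  start: mul(add(SZ, Z), add(SSSZ, Z))
  →1  mul(S(add(Z, Z)), add(SSSZ, Z))
  →2  add(add(SSSZ, Z), mul(add(Z, Z), add(SSSZ, Z)))
  →3  add(S(add(SSZ, Z)), mul(add(Z, Z), add(SSSZ, Z)))
  →4  S(add(add(SSZ, Z), mul(add(Z, Z), add(SSSZ, Z))))
  →5  S(add(S(add(SZ, Z)), mul(add(Z, Z), add(SSSZ, Z))))
  →6  S(S(add(add(SZ, Z), mul(add(Z, Z), add(SSSZ, Z)))))
  →7  S(S(add(S(add(Z, Z)), mul(add(Z, Z), add(SSSZ, Z)))))
  →8  S(S(S(add(add(Z, Z), mul(add(Z, Z), add(SSSZ, Z))))))
  →9  S(S(S(add(Z, mul(add(Z, Z), add(SSSZ, Z))))))
  →10  S(S(S(mul(add(Z, Z), add(SSSZ, Z)))))
  →11  S(S(S(mul(Z, add(SSSZ, Z)))))
  →12  SSSZ

Answer: normal form = SSSZ  (in 12 steps)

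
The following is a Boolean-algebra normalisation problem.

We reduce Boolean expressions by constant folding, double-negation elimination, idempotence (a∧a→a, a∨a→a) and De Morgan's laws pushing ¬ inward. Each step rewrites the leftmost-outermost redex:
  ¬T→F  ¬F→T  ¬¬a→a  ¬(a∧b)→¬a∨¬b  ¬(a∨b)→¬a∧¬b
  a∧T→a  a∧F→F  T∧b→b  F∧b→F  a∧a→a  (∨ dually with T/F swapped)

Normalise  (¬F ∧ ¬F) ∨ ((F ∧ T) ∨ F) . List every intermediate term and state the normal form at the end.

  start: (¬F ∧ ¬F) ∨ ((F ∧ T) ∨ F)
  step 1: ¬F ∨ ((F ∧ T) ∨ F)
  step 2: T ∨ ((F ∧ T) ∨ F)
  step 3: T

Answer: normal form = T  (in 3 steps)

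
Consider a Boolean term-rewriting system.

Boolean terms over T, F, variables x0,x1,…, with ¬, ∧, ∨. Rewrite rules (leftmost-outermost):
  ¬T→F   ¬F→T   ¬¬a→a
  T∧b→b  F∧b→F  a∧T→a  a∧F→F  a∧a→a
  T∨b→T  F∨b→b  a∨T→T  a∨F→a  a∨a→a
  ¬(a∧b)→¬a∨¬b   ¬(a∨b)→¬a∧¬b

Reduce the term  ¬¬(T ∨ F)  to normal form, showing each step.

Answer: normal form = T  (in 2 steps)

Derivation:
  start: ¬¬(T ∨ F)
  step 1: T ∨ F
  step 2: T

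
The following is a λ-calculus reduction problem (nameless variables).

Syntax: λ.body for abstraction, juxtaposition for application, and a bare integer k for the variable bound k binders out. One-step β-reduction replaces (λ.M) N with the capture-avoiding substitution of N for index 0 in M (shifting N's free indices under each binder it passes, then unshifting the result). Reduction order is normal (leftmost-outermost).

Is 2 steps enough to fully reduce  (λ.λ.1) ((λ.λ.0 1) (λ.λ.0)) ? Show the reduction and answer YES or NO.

  start: (λ.λ.1) ((λ.λ.0 1) (λ.λ.0))
  [1] λ.(λ.λ.0 1) (λ.λ.0)
  [2] λ.λ.0 (λ.λ.0)

Answer: YES — reaches normal form λ.λ.0 (λ.λ.0) in 2 ≤ 2 steps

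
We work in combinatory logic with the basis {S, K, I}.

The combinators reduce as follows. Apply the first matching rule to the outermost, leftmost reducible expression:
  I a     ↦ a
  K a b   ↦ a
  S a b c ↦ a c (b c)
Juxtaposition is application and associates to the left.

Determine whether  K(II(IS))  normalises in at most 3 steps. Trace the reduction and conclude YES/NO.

  start: K(II(IS))
  step 1: K(I(IS))
  step 2: K(IS)
  step 3: KS

Answer: YES — reaches normal form KS in 3 ≤ 3 steps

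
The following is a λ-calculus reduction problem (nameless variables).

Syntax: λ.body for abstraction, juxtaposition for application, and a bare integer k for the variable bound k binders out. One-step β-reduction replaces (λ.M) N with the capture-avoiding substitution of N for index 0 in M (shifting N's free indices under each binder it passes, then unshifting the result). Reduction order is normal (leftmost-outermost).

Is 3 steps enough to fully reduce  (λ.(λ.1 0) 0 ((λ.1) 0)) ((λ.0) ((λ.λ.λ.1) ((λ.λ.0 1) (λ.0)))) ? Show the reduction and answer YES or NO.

  start: (λ.(λ.1 0) 0 ((λ.1) 0)) ((λ.0) ((λ.λ.λ.1) ((λ.λ.0 1) (λ.0))))
  →1  (λ.(λ.0) ((λ.λ.λ.1) ((λ.λ.0 1) (λ.0))) 0) ((λ.0) ((λ.λ.λ.1) ((λ.λ.0 1) (λ.0)))) ((λ.(λ.0) ((λ.λ.λ.1) ((λ.λ.0 1) (λ.0)))) ((λ.0) ((λ.λ.λ.1) ((λ.λ.0 1) (λ.0)))))
  →2  (λ.0) ((λ.λ.λ.1) ((λ.λ.0 1) (λ.0))) ((λ.0) ((λ.λ.λ.1) ((λ.λ.0 1) (λ.0)))) ((λ.(λ.0) ((λ.λ.λ.1) ((λ.λ.0 1) (λ.0)))) ((λ.0) ((λ.λ.λ.1) ((λ.λ.0 1) (λ.0)))))
  →3  (λ.λ.λ.1) ((λ.λ.0 1) (λ.0)) ((λ.0) ((λ.λ.λ.1) ((λ.λ.0 1) (λ.0)))) ((λ.(λ.0) ((λ.λ.λ.1) ((λ.λ.0 1) (λ.0)))) ((λ.0) ((λ.λ.λ.1) ((λ.λ.0 1) (λ.0)))))

Answer: NO — after 3 steps the term is (λ.λ.λ.1) ((λ.λ.0 1) (λ.0)) ((λ.0) ((λ.λ.λ.1) ((λ.λ.0 1) (λ.0)))) ((λ.(λ.0) ((λ.λ.λ.1) ((λ.λ.0 1) (λ.0)))) ((λ.0) ((λ.λ.λ.1) ((λ.λ.0 1) (λ.0))))), not yet normal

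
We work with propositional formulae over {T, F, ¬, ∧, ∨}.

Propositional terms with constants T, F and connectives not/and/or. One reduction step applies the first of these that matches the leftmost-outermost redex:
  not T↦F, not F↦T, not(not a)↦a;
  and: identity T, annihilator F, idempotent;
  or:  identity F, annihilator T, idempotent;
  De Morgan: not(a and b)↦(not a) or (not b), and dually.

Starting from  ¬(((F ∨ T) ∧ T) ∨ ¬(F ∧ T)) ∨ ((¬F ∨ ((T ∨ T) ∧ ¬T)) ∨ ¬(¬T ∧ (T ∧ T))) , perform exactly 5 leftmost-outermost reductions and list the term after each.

Answer: after 5 steps: ((¬T ∨ ¬T) ∧ ¬¬(F ∧ T)) ∨ ((¬F ∨ ((T ∨ T) ∧ ¬T)) ∨ ¬(¬T ∧ (T ∧ T)))

Working:
  start: ¬(((F ∨ T) ∧ T) ∨ ¬(F ∧ T)) ∨ ((¬F ∨ ((T ∨ T) ∧ ¬T)) ∨ ¬(¬T ∧ (T ∧ T)))
  [1] (¬((F ∨ T) ∧ T) ∧ ¬¬(F ∧ T)) ∨ ((¬F ∨ ((T ∨ T) ∧ ¬T)) ∨ ¬(¬T ∧ (T ∧ T)))
  [2] ((¬(F ∨ T) ∨ ¬T) ∧ ¬¬(F ∧ T)) ∨ ((¬F ∨ ((T ∨ T) ∧ ¬T)) ∨ ¬(¬T ∧ (T ∧ T)))
  [3] (((¬F ∧ ¬T) ∨ ¬T) ∧ ¬¬(F ∧ T)) ∨ ((¬F ∨ ((T ∨ T) ∧ ¬T)) ∨ ¬(¬T ∧ (T ∧ T)))
  [4] (((T ∧ ¬T) ∨ ¬T) ∧ ¬¬(F ∧ T)) ∨ ((¬F ∨ ((T ∨ T) ∧ ¬T)) ∨ ¬(¬T ∧ (T ∧ T)))
  [5] ((¬T ∨ ¬T) ∧ ¬¬(F ∧ T)) ∨ ((¬F ∨ ((T ∨ T) ∧ ¬T)) ∨ ¬(¬T ∧ (T ∧ T)))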